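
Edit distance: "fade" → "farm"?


Word 1: "fade" (length 4)
Word 2: "farm" (length 4)
One optimal edit sequence (insert/delete/substitute each cost 1):
  1. keep 'f'
  2. keep 'a'
  3. substitute 'd' -> 'r'  (+1)
  4. substitute 'e' -> 'm'  (+1)
Total edit operations: 2
Edit distance = 2


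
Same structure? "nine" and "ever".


Pattern of "nine": [0, 1, 0, 2]
Pattern of "ever": [0, 1, 0, 2]
Patterns match
Same pattern = Yes


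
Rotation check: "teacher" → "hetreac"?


Word: "teacher", Candidate: "hetreac"
Method: check if candidate is substring of word+word
"teacherteacher" contains "hetreac"? No
Is rotation = No


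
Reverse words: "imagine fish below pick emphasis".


Original: "imagine fish below pick emphasis"
Words (1..n): imagine | fish | below | pick | emphasis
Reversed (n..1): emphasis | pick | below | fish | imagine
Result = "emphasis pick below fish imagine"


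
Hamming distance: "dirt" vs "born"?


Comparing character by character (same length = 4):
  Pos 0: 'd' vs 'b' !=
  Pos 1: 'i' vs 'o' !=
  Pos 2: 'r' vs 'r' =
  Pos 3: 't' vs 'n' !=
Hamming distance = 3


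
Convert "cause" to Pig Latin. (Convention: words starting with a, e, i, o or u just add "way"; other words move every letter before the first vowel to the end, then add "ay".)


Word: "cause"
Starts with consonant(s) → move to end, add 'ay'
Consonant cluster: "c"
Pig Latin = "ausecay"


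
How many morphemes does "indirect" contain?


Word: "indirect"
Morphemes: in- + direct
Each morpheme carries meaning
= 2 morphemes


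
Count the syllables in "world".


Word: "world"
Syllable breakdown: world
Counting: 1 part
= 1 syllable


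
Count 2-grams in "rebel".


Word: "rebel" (length 5)
Number of 2-grams = length - 2 + 1 = 5 - 2 + 1
= 4


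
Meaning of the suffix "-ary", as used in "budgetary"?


Suffix: -ary
Example: budgetary = budget + -ary
Meaning = relating to


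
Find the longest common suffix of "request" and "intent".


Word 1: "request"
Word 2: "intent"
Comparing from end:
  Pos -1: 't' == 't'
  Pos -2: 's' != 'n' (stop)
LCS = "t" (length 1)


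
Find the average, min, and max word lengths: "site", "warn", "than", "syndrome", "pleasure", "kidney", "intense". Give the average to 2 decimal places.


Lengths: "site"=4, "warn"=4, "than"=4, "syndrome"=8, "pleasure"=8, "kidney"=6, "intense"=7
Sum = 41, Count = 7
Average = 41/7 = 5.86
= avg=5.86, min=4, max=8


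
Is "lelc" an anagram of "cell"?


Word 1: "cell" → sorted: cell
Word 2: "lelc" → sorted: cell
Same letters? cell == cell
Anagram = Yes


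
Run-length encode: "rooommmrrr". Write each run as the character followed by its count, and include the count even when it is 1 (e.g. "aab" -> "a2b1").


String: "rooommmrrr"
Scanning for consecutive runs:
  'r' x 1
  'o' x 3
  'm' x 3
  'r' x 3
RLE = "r1o3m3r3"


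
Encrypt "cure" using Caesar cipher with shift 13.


Word: "cure"
Shift: 13
Each letter → (letter + shift) mod 26:
  'c' (2) + 13 = 15 → 'p'
  'u' (20) + 13 = 7 → 'h'
  'r' (17) + 13 = 4 → 'e'
  'e' (4) + 13 = 17 → 'r'
Result = "pher"


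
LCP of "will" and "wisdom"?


Word 1: "will"
Word 2: "wisdom"
Comparing from start:
  Pos 0: 'w' == 'w'
  Pos 1: 'i' == 'i'
  Pos 2: 'l' != 's' (stop)
LCP = "wi" (length 2)


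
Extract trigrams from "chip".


Word: "chip" (length 4)
Number of trigrams = 4 - 3 + 1 = 2
  Position 0: "chi"
  Position 1: "hip"
Trigrams = "chi", "hip"


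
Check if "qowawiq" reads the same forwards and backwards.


Word: "qowawiq"
Reversed: "qiwawoq"
Forward == Backward? qowawiq != qiwawoq
Palindrome = No


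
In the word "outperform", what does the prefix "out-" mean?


Prefix: out-
Example: outperform = out- + perform
Meaning = surpass


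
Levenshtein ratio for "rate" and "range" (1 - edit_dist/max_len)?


Word 1: "rate" (length 4)
Word 2: "range" (length 5)
One optimal edit sequence:
  1. keep 'r'
  2. keep 'a'
  3. insert 'n'  (+1)
  4. substitute 't' -> 'g'  (+1)
  5. keep 'e'
Edit distance = 2
Max length = max(4, 5) = 5
Similarity = 1 - 2/5
= 0.6000


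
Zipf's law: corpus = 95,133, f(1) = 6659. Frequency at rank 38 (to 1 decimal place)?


Zipf's law: f(r) = f(1) / r
f(1) = 6659
f(38) = 6659 / 38
= 175.2 occurrences


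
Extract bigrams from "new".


Word: "new" (length 3)
Number of bigrams = 3 - 2 + 1 = 2
  Position 0: "ne"
  Position 1: "ew"
Bigrams = "ne", "ew"


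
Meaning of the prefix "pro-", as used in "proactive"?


Prefix: pro-
As in: proactive -> pro- + active
Meaning = forward / in favor of


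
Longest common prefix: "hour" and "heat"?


Word 1: "hour"
Word 2: "heat"
Comparing from start:
  Pos 0: 'h' == 'h'
  Pos 1: 'o' != 'e' (stop)
LCP = "h" (length 1)


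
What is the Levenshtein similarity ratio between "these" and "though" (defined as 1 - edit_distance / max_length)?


Word 1: "these" (length 5)
Word 2: "though" (length 6)
One optimal edit sequence:
  1. keep 't'
  2. keep 'h'
  3. insert 'o'  (+1)
  4. substitute 'e' -> 'u'  (+1)
  5. substitute 's' -> 'g'  (+1)
  6. substitute 'e' -> 'h'  (+1)
Edit distance = 4
Max length = max(5, 6) = 6
Similarity = 1 - 4/6
= 0.3333


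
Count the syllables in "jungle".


Word: "jungle"
Syllable breakdown: jun | gle
Counting: 2 parts
= 2 syllables


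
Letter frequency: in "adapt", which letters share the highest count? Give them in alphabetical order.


Word: "adapt"
Letter counts:
  'a': 2
  'd': 1
  'p': 1
  't': 1
Maximum count = 2
Most frequent = 'a' (2 times each)


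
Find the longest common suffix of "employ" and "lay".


Word 1: "employ"
Word 2: "lay"
Comparing from end:
  Pos -1: 'y' == 'y'
  Pos -2: 'o' != 'a' (stop)
LCS = "y" (length 1)


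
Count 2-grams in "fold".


Word: "fold" (length 4)
Number of 2-grams = length - 2 + 1 = 4 - 2 + 1
= 3


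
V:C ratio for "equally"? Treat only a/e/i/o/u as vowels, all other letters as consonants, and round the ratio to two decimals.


Word: "equally"
Vowels (a,e,i,o,u): 3
Consonants: 4
Ratio = 3/4
= 0.75


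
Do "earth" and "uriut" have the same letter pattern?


Pattern of "earth": [0, 1, 2, 3, 4]
Pattern of "uriut": [0, 1, 2, 0, 3]
Patterns do not match
Same pattern = No


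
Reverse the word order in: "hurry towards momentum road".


Original: "hurry towards momentum road"
Words (1..n): hurry | towards | momentum | road
Reversed (n..1): road | momentum | towards | hurry
Result = "road momentum towards hurry"


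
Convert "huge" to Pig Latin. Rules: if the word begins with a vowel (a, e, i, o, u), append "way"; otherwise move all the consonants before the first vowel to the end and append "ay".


Word: "huge"
Starts with consonant(s) → move to end, add 'ay'
Consonant cluster: "h"
Pig Latin = "ugehay"


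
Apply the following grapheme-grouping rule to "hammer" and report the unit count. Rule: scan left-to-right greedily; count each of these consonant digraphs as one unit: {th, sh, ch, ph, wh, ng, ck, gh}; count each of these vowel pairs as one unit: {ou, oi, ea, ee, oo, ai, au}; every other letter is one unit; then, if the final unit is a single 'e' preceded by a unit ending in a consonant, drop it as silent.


Word: "hammer" (6 letters)
Left-to-right scan:
  [1] 'h' (letter)
  [2] 'a' (letter)
  [3] 'm' (letter)
  [4] 'm' (letter)
  [5] 'e' (letter)
  [6] 'r' (letter)
Units from scan: 6
Sound units = 6 units


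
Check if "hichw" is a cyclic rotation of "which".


Word: "which", Candidate: "hichw"
Method: check if candidate is substring of word+word
"whichwhich" contains "hichw"? Yes
Is rotation = Yes


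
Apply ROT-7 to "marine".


Word: "marine"
Shift: 7
Each letter → (letter + shift) mod 26:
  'm' (12) + 7 = 19 → 't'
  'a' (0) + 7 = 7 → 'h'
  'r' (17) + 7 = 24 → 'y'
  'i' (8) + 7 = 15 → 'p'
  'n' (13) + 7 = 20 → 'u'
  'e' (4) + 7 = 11 → 'l'
Result = "thypul"


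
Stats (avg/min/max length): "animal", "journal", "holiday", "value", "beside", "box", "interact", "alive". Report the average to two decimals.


Lengths: "animal"=6, "journal"=7, "holiday"=7, "value"=5, "beside"=6, "box"=3, "interact"=8, "alive"=5
Sum = 47, Count = 8
Average = 47/8 = 5.88
= avg=5.88, min=3, max=8


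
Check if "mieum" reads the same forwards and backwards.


Word: "mieum"
Reversed: "mueim"
Forward == Backward? mieum != mueim
Palindrome = No


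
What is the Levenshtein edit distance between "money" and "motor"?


Word 1: "money" (length 5)
Word 2: "motor" (length 5)
One optimal edit sequence (insert/delete/substitute each cost 1):
  1. keep 'm'
  2. keep 'o'
  3. substitute 'n' -> 't'  (+1)
  4. substitute 'e' -> 'o'  (+1)
  5. substitute 'y' -> 'r'  (+1)
Total edit operations: 3
Edit distance = 3


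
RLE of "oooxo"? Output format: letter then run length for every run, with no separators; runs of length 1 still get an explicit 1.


String: "oooxo"
Scanning for consecutive runs:
  'o' x 3
  'x' x 1
  'o' x 1
RLE = "o3x1o1"


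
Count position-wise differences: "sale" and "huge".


Comparing character by character (same length = 4):
  Pos 0: 's' vs 'h' !=
  Pos 1: 'a' vs 'u' !=
  Pos 2: 'l' vs 'g' !=
  Pos 3: 'e' vs 'e' =
Hamming distance = 3


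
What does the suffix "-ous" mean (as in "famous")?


Suffix: -ous
Example: famous = fame + -ous, with a spelling change
Meaning = having quality of


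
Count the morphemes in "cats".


Word: "cats"
Morphemes: cat | -s
Each morpheme carries meaning
= 2 morphemes


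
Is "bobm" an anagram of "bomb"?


Word 1: "bomb" → sorted: bbmo
Word 2: "bobm" → sorted: bbmo
Same letters? bbmo == bbmo
Anagram = Yes


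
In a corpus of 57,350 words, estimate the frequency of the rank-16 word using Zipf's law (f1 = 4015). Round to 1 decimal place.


Zipf's law: f(r) = f(1) / r
f(1) = 4015
f(16) = 4015 / 16
= 250.9 occurrences


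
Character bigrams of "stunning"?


Word: "stunning" (length 8)
Number of bigrams = 8 - 2 + 1 = 7
  Position 0: "st"
  Position 1: "tu"
  Position 2: "un"
  Position 3: "nn"
  Position 4: "ni"
  Position 5: "in"
  Position 6: "ng"
Bigrams = "st", "tu", "un", "nn", "ni", "in", "ng"


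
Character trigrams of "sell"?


Word: "sell" (length 4)
Number of trigrams = 4 - 3 + 1 = 2
  Position 0: "sel"
  Position 1: "ell"
Trigrams = "sel", "ell"


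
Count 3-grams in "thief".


Word: "thief" (length 5)
Number of 3-grams = length - 3 + 1 = 5 - 3 + 1
= 3


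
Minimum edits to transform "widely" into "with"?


Word 1: "widely" (length 6)
Word 2: "with" (length 4)
One optimal edit sequence (insert/delete/substitute each cost 1):
  1. keep 'w'
  2. keep 'i'
  3. delete 'd'  (+1)
  4. delete 'e'  (+1)
  5. substitute 'l' -> 't'  (+1)
  6. substitute 'y' -> 'h'  (+1)
Total edit operations: 4
Edit distance = 4


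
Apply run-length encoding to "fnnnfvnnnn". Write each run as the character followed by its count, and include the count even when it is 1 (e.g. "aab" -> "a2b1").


String: "fnnnfvnnnn"
Scanning for consecutive runs:
  'f' x 1
  'n' x 3
  'f' x 1
  'v' x 1
  'n' x 4
RLE = "f1n3f1v1n4"


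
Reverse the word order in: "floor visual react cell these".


Original: "floor visual react cell these"
Words (1..n): floor | visual | react | cell | these
Reversed (n..1): these | cell | react | visual | floor
Result = "these cell react visual floor"


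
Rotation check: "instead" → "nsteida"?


Word: "instead", Candidate: "nsteida"
Method: check if candidate is substring of word+word
"insteadinstead" contains "nsteida"? No
Is rotation = No


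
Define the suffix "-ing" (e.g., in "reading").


Suffix: -ing
Example: reading = read + -ing
Meaning = present participle


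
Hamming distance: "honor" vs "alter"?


Comparing character by character (same length = 5):
  Pos 0: 'h' vs 'a' !=
  Pos 1: 'o' vs 'l' !=
  Pos 2: 'n' vs 't' !=
  Pos 3: 'o' vs 'e' !=
  Pos 4: 'r' vs 'r' =
Hamming distance = 4


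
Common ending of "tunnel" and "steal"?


Word 1: "tunnel"
Word 2: "steal"
Comparing from end:
  Pos -1: 'l' == 'l'
  Pos -2: 'e' != 'a' (stop)
LCS = "l" (length 1)


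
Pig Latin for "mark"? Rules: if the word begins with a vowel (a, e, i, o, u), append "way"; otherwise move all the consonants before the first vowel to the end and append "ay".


Word: "mark"
Starts with consonant(s) → move to end, add 'ay'
Consonant cluster: "m"
Pig Latin = "arkmay"


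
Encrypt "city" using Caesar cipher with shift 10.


Word: "city"
Shift: 10
Each letter → (letter + shift) mod 26:
  'c' (2) + 10 = 12 → 'm'
  'i' (8) + 10 = 18 → 's'
  't' (19) + 10 = 3 → 'd'
  'y' (24) + 10 = 8 → 'i'
Result = "msdi"


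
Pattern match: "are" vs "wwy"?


Pattern of "are": [0, 1, 2]
Pattern of "wwy": [0, 0, 1]
Patterns do not match
Same pattern = No


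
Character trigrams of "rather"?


Word: "rather" (length 6)
Number of trigrams = 6 - 3 + 1 = 4
  Position 0: "rat"
  Position 1: "ath"
  Position 2: "the"
  Position 3: "her"
Trigrams = "rat", "ath", "the", "her"


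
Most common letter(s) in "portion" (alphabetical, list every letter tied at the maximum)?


Word: "portion"
Letter counts:
  'i': 1
  'n': 1
  'o': 2
  'p': 1
  'r': 1
  't': 1
Maximum count = 2
Most frequent = 'o' (2 times each)


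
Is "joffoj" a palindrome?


Word: "joffoj"
Reversed: "joffoj"
Forward == Backward? joffoj == joffoj
Palindrome = Yes


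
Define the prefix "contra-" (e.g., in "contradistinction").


Prefix: contra-
Example: contradistinction = contra- + distinction
Meaning = against


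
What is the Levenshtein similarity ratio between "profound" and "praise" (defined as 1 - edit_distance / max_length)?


Word 1: "profound" (length 8)
Word 2: "praise" (length 6)
One optimal edit sequence:
  1. keep 'p'
  2. keep 'r'
  3. delete 'o'  (+1)
  4. delete 'f'  (+1)
  5. substitute 'o' -> 'a'  (+1)
  6. substitute 'u' -> 'i'  (+1)
  7. substitute 'n' -> 's'  (+1)
  8. substitute 'd' -> 'e'  (+1)
Edit distance = 6
Max length = max(8, 6) = 8
Similarity = 1 - 6/8
= 0.2500


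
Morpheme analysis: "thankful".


Word: "thankful"
Morphemes: thank + -ful
Each morpheme carries meaning
= 2 morphemes


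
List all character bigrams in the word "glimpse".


Word: "glimpse" (length 7)
Number of bigrams = 7 - 2 + 1 = 6
  Position 0: "gl"
  Position 1: "li"
  Position 2: "im"
  Position 3: "mp"
  Position 4: "ps"
  Position 5: "se"
Bigrams = "gl", "li", "im", "mp", "ps", "se"


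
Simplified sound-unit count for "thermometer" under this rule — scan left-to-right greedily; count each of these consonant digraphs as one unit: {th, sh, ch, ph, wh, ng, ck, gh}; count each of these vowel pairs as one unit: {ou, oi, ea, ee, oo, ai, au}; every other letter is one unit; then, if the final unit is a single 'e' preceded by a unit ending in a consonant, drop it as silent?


Word: "thermometer" (11 letters)
Left-to-right scan:
  [1] 'th' (digraph)
  [2] 'e' (letter)
  [3] 'r' (letter)
  [4] 'm' (letter)
  [5] 'o' (letter)
  [6] 'm' (letter)
  [7] 'e' (letter)
  [8] 't' (letter)
  [9] 'e' (letter)
  [10] 'r' (letter)
Units from scan: 10
Sound units = 10 units


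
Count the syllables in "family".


Word: "family"
Syllable breakdown: fam-i-ly
Counting: 3 parts
= 3 syllables


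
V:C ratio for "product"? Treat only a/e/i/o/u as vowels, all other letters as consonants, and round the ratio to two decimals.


Word: "product"
Vowels (a,e,i,o,u): 2
Consonants: 5
Ratio = 2/5
= 0.40


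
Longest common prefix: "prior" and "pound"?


Word 1: "prior"
Word 2: "pound"
Comparing from start:
  Pos 0: 'p' == 'p'
  Pos 1: 'r' != 'o' (stop)
LCP = "p" (length 1)


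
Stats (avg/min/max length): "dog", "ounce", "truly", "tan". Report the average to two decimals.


Lengths: "dog"=3, "ounce"=5, "truly"=5, "tan"=3
Sum = 16, Count = 4
Average = 16/4 = 4.00
= avg=4.00, min=3, max=5


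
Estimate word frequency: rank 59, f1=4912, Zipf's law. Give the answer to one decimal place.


Zipf's law: f(r) = f(1) / r
f(1) = 4912
f(59) = 4912 / 59
= 83.3 occurrences


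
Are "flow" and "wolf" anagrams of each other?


Word 1: "flow" → sorted: flow
Word 2: "wolf" → sorted: flow
Same letters? flow == flow
Anagram = Yes


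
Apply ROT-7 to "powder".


Word: "powder"
Shift: 7
Each letter → (letter + shift) mod 26:
  'p' (15) + 7 = 22 → 'w'
  'o' (14) + 7 = 21 → 'v'
  'w' (22) + 7 = 3 → 'd'
  'd' (3) + 7 = 10 → 'k'
  'e' (4) + 7 = 11 → 'l'
  'r' (17) + 7 = 24 → 'y'
Result = "wvdkly"


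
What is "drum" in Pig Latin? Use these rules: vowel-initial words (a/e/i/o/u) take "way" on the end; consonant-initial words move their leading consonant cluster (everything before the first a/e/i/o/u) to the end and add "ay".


Word: "drum"
Starts with consonant(s) → move to end, add 'ay'
Consonant cluster: "dr"
Pig Latin = "umdray"


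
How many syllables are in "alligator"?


Word: "alligator"
Syllable breakdown: al-li-ga-tor
Counting: 4 parts
= 4 syllables


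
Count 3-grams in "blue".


Word: "blue" (length 4)
Number of 3-grams = length - 3 + 1 = 4 - 3 + 1
= 2


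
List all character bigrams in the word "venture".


Word: "venture" (length 7)
Number of bigrams = 7 - 2 + 1 = 6
  Position 0: "ve"
  Position 1: "en"
  Position 2: "nt"
  Position 3: "tu"
  Position 4: "ur"
  Position 5: "re"
Bigrams = "ve", "en", "nt", "tu", "ur", "re"


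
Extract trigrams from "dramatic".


Word: "dramatic" (length 8)
Number of trigrams = 8 - 3 + 1 = 6
  Position 0: "dra"
  Position 1: "ram"
  Position 2: "ama"
  Position 3: "mat"
  Position 4: "ati"
  Position 5: "tic"
Trigrams = "dra", "ram", "ama", "mat", "ati", "tic"


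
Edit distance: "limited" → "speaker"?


Word 1: "limited" (length 7)
Word 2: "speaker" (length 7)
One optimal edit sequence (insert/delete/substitute each cost 1):
  1. substitute 'l' -> 's'  (+1)
  2. substitute 'i' -> 'p'  (+1)
  3. substitute 'm' -> 'e'  (+1)
  4. substitute 'i' -> 'a'  (+1)
  5. substitute 't' -> 'k'  (+1)
  6. keep 'e'
  7. substitute 'd' -> 'r'  (+1)
Total edit operations: 6
Edit distance = 6


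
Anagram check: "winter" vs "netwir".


Word 1: "winter" → sorted: einrtw
Word 2: "netwir" → sorted: einrtw
Same letters? einrtw == einrtw
Anagram = Yes


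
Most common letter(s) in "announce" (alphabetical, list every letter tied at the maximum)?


Word: "announce"
Letter counts:
  'a': 1
  'c': 1
  'e': 1
  'n': 3
  'o': 1
  'u': 1
Maximum count = 3
Most frequent = 'n' (3 times each)


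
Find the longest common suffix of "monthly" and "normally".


Word 1: "monthly"
Word 2: "normally"
Comparing from end:
  Pos -1: 'y' == 'y'
  Pos -2: 'l' == 'l'
  Pos -3: 'h' != 'l' (stop)
LCS = "ly" (length 2)


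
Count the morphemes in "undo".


Word: "undo"
Morphemes: un- + do
Each morpheme carries meaning
= 2 morphemes


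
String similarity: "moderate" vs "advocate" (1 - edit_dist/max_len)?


Word 1: "moderate" (length 8)
Word 2: "advocate" (length 8)
One optimal edit sequence:
  1. substitute 'm' -> 'a'  (+1)
  2. substitute 'o' -> 'd'  (+1)
  3. substitute 'd' -> 'v'  (+1)
  4. substitute 'e' -> 'o'  (+1)
  5. substitute 'r' -> 'c'  (+1)
  6. keep 'a'
  7. keep 't'
  8. keep 'e'
Edit distance = 5
Max length = max(8, 8) = 8
Similarity = 1 - 5/8
= 0.3750


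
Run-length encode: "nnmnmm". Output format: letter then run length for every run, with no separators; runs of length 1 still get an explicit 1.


String: "nnmnmm"
Scanning for consecutive runs:
  'n' x 2
  'm' x 1
  'n' x 1
  'm' x 2
RLE = "n2m1n1m2"


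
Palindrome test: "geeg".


Word: "geeg"
Reversed: "geeg"
Forward == Backward? geeg == geeg
Palindrome = Yes


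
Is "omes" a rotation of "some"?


Word: "some", Candidate: "omes"
Method: check if candidate is substring of word+word
"somesome" contains "omes"? Yes
Is rotation = Yes


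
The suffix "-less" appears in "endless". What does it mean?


Suffix: -less
Example: endless (end + -less)
Meaning = without


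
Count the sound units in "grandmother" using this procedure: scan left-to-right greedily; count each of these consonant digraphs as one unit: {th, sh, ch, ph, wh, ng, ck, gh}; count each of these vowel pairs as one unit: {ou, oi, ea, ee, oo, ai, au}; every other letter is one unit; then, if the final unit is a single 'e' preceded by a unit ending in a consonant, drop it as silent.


Word: "grandmother" (11 letters)
Left-to-right scan:
  [1] 'g' (letter)
  [2] 'r' (letter)
  [3] 'a' (letter)
  [4] 'n' (letter)
  [5] 'd' (letter)
  [6] 'm' (letter)
  [7] 'o' (letter)
  [8] 'th' (digraph)
  [9] 'e' (letter)
  [10] 'r' (letter)
Units from scan: 10
Sound units = 10 units


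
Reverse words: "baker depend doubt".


Original: "baker depend doubt"
Words (1..n): baker | depend | doubt
Reversed (n..1): doubt | depend | baker
Result = "doubt depend baker"


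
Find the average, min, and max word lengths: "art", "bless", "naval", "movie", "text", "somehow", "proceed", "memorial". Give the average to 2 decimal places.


Lengths: "art"=3, "bless"=5, "naval"=5, "movie"=5, "text"=4, "somehow"=7, "proceed"=7, "memorial"=8
Sum = 44, Count = 8
Average = 44/8 = 5.50
= avg=5.50, min=3, max=8


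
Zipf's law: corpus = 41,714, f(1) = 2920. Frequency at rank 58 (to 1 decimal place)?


Zipf's law: f(r) = f(1) / r
f(1) = 2920
f(58) = 2920 / 58
= 50.3 occurrences


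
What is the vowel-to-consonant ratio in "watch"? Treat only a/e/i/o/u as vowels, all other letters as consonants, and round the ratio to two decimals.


Word: "watch"
Vowels (a,e,i,o,u): 1
Consonants: 4
Ratio = 1/4
= 0.25


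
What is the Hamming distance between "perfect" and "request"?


Comparing character by character (same length = 7):
  Pos 0: 'p' vs 'r' !=
  Pos 1: 'e' vs 'e' =
  Pos 2: 'r' vs 'q' !=
  Pos 3: 'f' vs 'u' !=
  Pos 4: 'e' vs 'e' =
  Pos 5: 'c' vs 's' !=
  Pos 6: 't' vs 't' =
Hamming distance = 4


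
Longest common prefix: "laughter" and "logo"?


Word 1: "laughter"
Word 2: "logo"
Comparing from start:
  Pos 0: 'l' == 'l'
  Pos 1: 'a' != 'o' (stop)
LCP = "l" (length 1)


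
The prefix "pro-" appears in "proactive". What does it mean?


Prefix: pro-
Example: proactive (pro- + active)
Meaning = forward / in favor of


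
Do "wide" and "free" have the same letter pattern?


Pattern of "wide": [0, 1, 2, 3]
Pattern of "free": [0, 1, 2, 2]
Patterns do not match
Same pattern = No


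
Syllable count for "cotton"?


Word: "cotton"
Syllable breakdown: cot · ton
Counting: 2 parts
= 2 syllables


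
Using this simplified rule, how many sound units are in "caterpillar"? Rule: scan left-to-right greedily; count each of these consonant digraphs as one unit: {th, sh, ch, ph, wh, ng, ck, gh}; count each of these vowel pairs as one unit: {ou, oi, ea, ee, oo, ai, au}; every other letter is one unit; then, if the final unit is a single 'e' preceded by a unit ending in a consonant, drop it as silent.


Word: "caterpillar" (11 letters)
Left-to-right scan:
  1. 'c' (letter)
  2. 'a' (letter)
  3. 't' (letter)
  4. 'e' (letter)
  5. 'r' (letter)
  6. 'p' (letter)
  7. 'i' (letter)
  8. 'l' (letter)
  9. 'l' (letter)
  10. 'a' (letter)
  11. 'r' (letter)
Units from scan: 11
Sound units = 11 units


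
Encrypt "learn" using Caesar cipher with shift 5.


Word: "learn"
Shift: 5
Each letter → (letter + shift) mod 26:
  'l' (11) + 5 = 16 → 'q'
  'e' (4) + 5 = 9 → 'j'
  'a' (0) + 5 = 5 → 'f'
  'r' (17) + 5 = 22 → 'w'
  'n' (13) + 5 = 18 → 's'
Result = "qjfws"


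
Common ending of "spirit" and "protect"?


Word 1: "spirit"
Word 2: "protect"
Comparing from end:
  Pos -1: 't' == 't'
  Pos -2: 'i' != 'c' (stop)
LCS = "t" (length 1)


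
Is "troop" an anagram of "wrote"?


Word 1: "wrote" → sorted: eortw
Word 2: "troop" → sorted: ooprt
Same letters? eortw != ooprt
Anagram = No


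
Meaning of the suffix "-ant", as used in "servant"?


Suffix: -ant
Example: servant = serve + -ant, with a spelling change
Meaning = one who / that which


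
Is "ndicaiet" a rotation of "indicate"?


Word: "indicate", Candidate: "ndicaiet"
Method: check if candidate is substring of word+word
"indicateindicate" contains "ndicaiet"? No
Is rotation = No


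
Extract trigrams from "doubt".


Word: "doubt" (length 5)
Number of trigrams = 5 - 3 + 1 = 3
  Position 0: "dou"
  Position 1: "oub"
  Position 2: "ubt"
Trigrams = "dou", "oub", "ubt"


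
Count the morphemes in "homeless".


Word: "homeless"
Morphemes: home + -less
Each morpheme carries meaning
= 2 morphemes


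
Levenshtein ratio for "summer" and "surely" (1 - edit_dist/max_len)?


Word 1: "summer" (length 6)
Word 2: "surely" (length 6)
One optimal edit sequence:
  1. keep 's'
  2. keep 'u'
  3. substitute 'm' -> 'r'  (+1)
  4. substitute 'm' -> 'e'  (+1)
  5. substitute 'e' -> 'l'  (+1)
  6. substitute 'r' -> 'y'  (+1)
Edit distance = 4
Max length = max(6, 6) = 6
Similarity = 1 - 4/6
= 0.3333


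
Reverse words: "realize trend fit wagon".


Original: "realize trend fit wagon"
Words (1..n): realize | trend | fit | wagon
Reversed (n..1): wagon | fit | trend | realize
Result = "wagon fit trend realize"


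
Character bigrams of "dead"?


Word: "dead" (length 4)
Number of bigrams = 4 - 2 + 1 = 3
  Position 0: "de"
  Position 1: "ea"
  Position 2: "ad"
Bigrams = "de", "ea", "ad"


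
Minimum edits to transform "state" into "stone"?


Word 1: "state" (length 5)
Word 2: "stone" (length 5)
One optimal edit sequence (insert/delete/substitute each cost 1):
  1. keep 's'
  2. keep 't'
  3. substitute 'a' -> 'o'  (+1)
  4. substitute 't' -> 'n'  (+1)
  5. keep 'e'
Total edit operations: 2
Edit distance = 2


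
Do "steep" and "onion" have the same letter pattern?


Pattern of "steep": [0, 1, 2, 2, 3]
Pattern of "onion": [0, 1, 2, 0, 1]
Patterns do not match
Same pattern = No


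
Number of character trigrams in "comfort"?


Word: "comfort" (length 7)
Number of 3-grams = length - 3 + 1 = 7 - 3 + 1
= 5


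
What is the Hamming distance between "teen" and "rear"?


Comparing character by character (same length = 4):
  Pos 0: 't' vs 'r' !=
  Pos 1: 'e' vs 'e' =
  Pos 2: 'e' vs 'a' !=
  Pos 3: 'n' vs 'r' !=
Hamming distance = 3


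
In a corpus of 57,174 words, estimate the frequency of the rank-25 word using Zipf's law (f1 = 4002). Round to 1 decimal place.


Zipf's law: f(r) = f(1) / r
f(1) = 4002
f(25) = 4002 / 25
= 160.1 occurrences


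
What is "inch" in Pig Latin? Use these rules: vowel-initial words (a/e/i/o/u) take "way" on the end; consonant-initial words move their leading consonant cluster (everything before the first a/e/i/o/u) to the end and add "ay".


Word: "inch"
Starts with vowel → add 'way'
Pig Latin = "inchway"


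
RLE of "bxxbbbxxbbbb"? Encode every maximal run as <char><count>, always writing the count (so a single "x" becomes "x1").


String: "bxxbbbxxbbbb"
Scanning for consecutive runs:
  'b' x 1
  'x' x 2
  'b' x 3
  'x' x 2
  'b' x 4
RLE = "b1x2b3x2b4"


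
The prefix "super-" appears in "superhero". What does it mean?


Prefix: super-
As in: superhero -> super- + hero
Meaning = above / beyond


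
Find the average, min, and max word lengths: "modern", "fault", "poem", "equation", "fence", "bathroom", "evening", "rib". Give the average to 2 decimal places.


Lengths: "modern"=6, "fault"=5, "poem"=4, "equation"=8, "fence"=5, "bathroom"=8, "evening"=7, "rib"=3
Sum = 46, Count = 8
Average = 46/8 = 5.75
= avg=5.75, min=3, max=8


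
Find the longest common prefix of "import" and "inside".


Word 1: "import"
Word 2: "inside"
Comparing from start:
  Pos 0: 'i' == 'i'
  Pos 1: 'm' != 'n' (stop)
LCP = "i" (length 1)


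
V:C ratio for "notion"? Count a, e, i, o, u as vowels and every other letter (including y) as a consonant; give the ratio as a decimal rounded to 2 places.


Word: "notion"
Vowels (a,e,i,o,u): 3
Consonants: 3
Ratio = 3/3
= 1.00


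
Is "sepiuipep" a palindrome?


Word: "sepiuipep"
Reversed: "pepiuipes"
Forward == Backward? sepiuipep != pepiuipes
Palindrome = No


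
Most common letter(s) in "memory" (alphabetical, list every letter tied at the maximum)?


Word: "memory"
Letter counts:
  'e': 1
  'm': 2
  'o': 1
  'r': 1
  'y': 1
Maximum count = 2
Most frequent = 'm' (2 times each)


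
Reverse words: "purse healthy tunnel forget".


Original: "purse healthy tunnel forget"
Words (1..n): purse | healthy | tunnel | forget
Reversed (n..1): forget | tunnel | healthy | purse
Result = "forget tunnel healthy purse"


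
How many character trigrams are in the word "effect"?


Word: "effect" (length 6)
Number of 3-grams = length - 3 + 1 = 6 - 3 + 1
= 4


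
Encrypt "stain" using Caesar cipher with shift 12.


Word: "stain"
Shift: 12
Each letter → (letter + shift) mod 26:
  's' (18) + 12 = 4 → 'e'
  't' (19) + 12 = 5 → 'f'
  'a' (0) + 12 = 12 → 'm'
  'i' (8) + 12 = 20 → 'u'
  'n' (13) + 12 = 25 → 'z'
Result = "efmuz"


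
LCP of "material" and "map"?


Word 1: "material"
Word 2: "map"
Comparing from start:
  Pos 0: 'm' == 'm'
  Pos 1: 'a' == 'a'
  Pos 2: 't' != 'p' (stop)
LCP = "ma" (length 2)


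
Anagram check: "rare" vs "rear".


Word 1: "rare" → sorted: aerr
Word 2: "rear" → sorted: aerr
Same letters? aerr == aerr
Anagram = Yes


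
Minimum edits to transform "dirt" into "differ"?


Word 1: "dirt" (length 4)
Word 2: "differ" (length 6)
One optimal edit sequence (insert/delete/substitute each cost 1):
  1. keep 'd'
  2. keep 'i'
  3. insert 'f'  (+1)
  4. insert 'f'  (+1)
  5. substitute 'r' -> 'e'  (+1)
  6. substitute 't' -> 'r'  (+1)
Total edit operations: 4
Edit distance = 4


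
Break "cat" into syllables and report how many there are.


Word: "cat"
Syllable breakdown: cat
Counting: 1 part
= 1 syllable


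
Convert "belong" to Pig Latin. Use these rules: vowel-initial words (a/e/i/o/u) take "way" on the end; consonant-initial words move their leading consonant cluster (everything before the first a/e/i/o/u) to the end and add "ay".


Word: "belong"
Starts with consonant(s) → move to end, add 'ay'
Consonant cluster: "b"
Pig Latin = "elongbay"


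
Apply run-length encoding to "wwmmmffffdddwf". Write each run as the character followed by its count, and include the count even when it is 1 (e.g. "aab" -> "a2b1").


String: "wwmmmffffdddwf"
Scanning for consecutive runs:
  'w' x 2
  'm' x 3
  'f' x 4
  'd' x 3
  'w' x 1
  'f' x 1
RLE = "w2m3f4d3w1f1"


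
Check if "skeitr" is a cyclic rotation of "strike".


Word: "strike", Candidate: "skeitr"
Method: check if candidate is substring of word+word
"strikestrike" contains "skeitr"? No
Is rotation = No


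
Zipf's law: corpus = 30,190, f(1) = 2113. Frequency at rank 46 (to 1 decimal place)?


Zipf's law: f(r) = f(1) / r
f(1) = 2113
f(46) = 2113 / 46
= 45.9 occurrences


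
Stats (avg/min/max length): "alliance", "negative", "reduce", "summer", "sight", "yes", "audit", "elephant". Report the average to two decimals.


Lengths: "alliance"=8, "negative"=8, "reduce"=6, "summer"=6, "sight"=5, "yes"=3, "audit"=5, "elephant"=8
Sum = 49, Count = 8
Average = 49/8 = 6.13
= avg=6.13, min=3, max=8


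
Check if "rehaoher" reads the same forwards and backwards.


Word: "rehaoher"
Reversed: "rehoaher"
Forward == Backward? rehaoher != rehoaher
Palindrome = No


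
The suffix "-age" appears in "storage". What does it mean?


Suffix: -age
Example: storage = store + -age, with a spelling change
Meaning = result / collection


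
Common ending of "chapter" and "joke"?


Word 1: "chapter"
Word 2: "joke"
Comparing from end:
  Pos -1: 'r' != 'e' (stop)
LCS = "" (length 0)


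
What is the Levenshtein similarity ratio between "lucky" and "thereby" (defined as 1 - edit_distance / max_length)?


Word 1: "lucky" (length 5)
Word 2: "thereby" (length 7)
One optimal edit sequence:
  1. insert 't'  (+1)
  2. insert 'h'  (+1)
  3. substitute 'l' -> 'e'  (+1)
  4. substitute 'u' -> 'r'  (+1)
  5. substitute 'c' -> 'e'  (+1)
  6. substitute 'k' -> 'b'  (+1)
  7. keep 'y'
Edit distance = 6
Max length = max(5, 7) = 7
Similarity = 1 - 6/7
= 0.1429


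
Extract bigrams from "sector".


Word: "sector" (length 6)
Number of bigrams = 6 - 2 + 1 = 5
  Position 0: "se"
  Position 1: "ec"
  Position 2: "ct"
  Position 3: "to"
  Position 4: "or"
Bigrams = "se", "ec", "ct", "to", "or"


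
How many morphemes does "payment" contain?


Word: "payment"
Morphemes: pay / -ment
Each morpheme carries meaning
= 2 morphemes


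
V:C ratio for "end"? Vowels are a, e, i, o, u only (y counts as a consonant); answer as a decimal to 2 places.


Word: "end"
Vowels (a,e,i,o,u): 1
Consonants: 2
Ratio = 1/2
= 0.50


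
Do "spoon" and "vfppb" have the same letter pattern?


Pattern of "spoon": [0, 1, 2, 2, 3]
Pattern of "vfppb": [0, 1, 2, 2, 3]
Patterns match
Same pattern = Yes


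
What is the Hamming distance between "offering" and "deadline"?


Comparing character by character (same length = 8):
  Pos 0: 'o' vs 'd' !=
  Pos 1: 'f' vs 'e' !=
  Pos 2: 'f' vs 'a' !=
  Pos 3: 'e' vs 'd' !=
  Pos 4: 'r' vs 'l' !=
  Pos 5: 'i' vs 'i' =
  Pos 6: 'n' vs 'n' =
  Pos 7: 'g' vs 'e' !=
Hamming distance = 6


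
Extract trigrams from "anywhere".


Word: "anywhere" (length 8)
Number of trigrams = 8 - 3 + 1 = 6
  Position 0: "any"
  Position 1: "nyw"
  Position 2: "ywh"
  Position 3: "whe"
  Position 4: "her"
  Position 5: "ere"
Trigrams = "any", "nyw", "ywh", "whe", "her", "ere"


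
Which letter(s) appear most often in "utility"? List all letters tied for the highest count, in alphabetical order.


Word: "utility"
Letter counts:
  'i': 2
  'l': 1
  't': 2
  'u': 1
  'y': 1
Maximum count = 2
Most frequent = 'i', 't' (2 times each)


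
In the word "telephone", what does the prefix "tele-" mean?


Prefix: tele-
Example: telephone (tele- + phone)
Meaning = distant


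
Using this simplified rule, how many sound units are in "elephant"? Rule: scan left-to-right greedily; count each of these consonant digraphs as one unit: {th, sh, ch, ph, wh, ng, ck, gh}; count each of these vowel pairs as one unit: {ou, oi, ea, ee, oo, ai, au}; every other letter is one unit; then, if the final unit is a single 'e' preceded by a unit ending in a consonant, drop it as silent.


Word: "elephant" (8 letters)
Left-to-right scan:
  1. 'e' (letter)
  2. 'l' (letter)
  3. 'e' (letter)
  4. 'ph' (digraph)
  5. 'a' (letter)
  6. 'n' (letter)
  7. 't' (letter)
Units from scan: 7
Sound units = 7 units


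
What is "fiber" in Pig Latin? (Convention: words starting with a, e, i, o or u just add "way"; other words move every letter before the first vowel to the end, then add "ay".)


Word: "fiber"
Starts with consonant(s) → move to end, add 'ay'
Consonant cluster: "f"
Pig Latin = "iberfay"


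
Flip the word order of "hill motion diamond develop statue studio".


Original: "hill motion diamond develop statue studio"
Words (1..n): hill | motion | diamond | develop | statue | studio
Reversed (n..1): studio | statue | develop | diamond | motion | hill
Result = "studio statue develop diamond motion hill"


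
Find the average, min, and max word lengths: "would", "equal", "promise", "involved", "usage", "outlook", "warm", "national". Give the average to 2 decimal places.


Lengths: "would"=5, "equal"=5, "promise"=7, "involved"=8, "usage"=5, "outlook"=7, "warm"=4, "national"=8
Sum = 49, Count = 8
Average = 49/8 = 6.13
= avg=6.13, min=4, max=8


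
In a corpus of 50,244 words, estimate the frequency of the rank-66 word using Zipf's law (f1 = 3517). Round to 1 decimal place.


Zipf's law: f(r) = f(1) / r
f(1) = 3517
f(66) = 3517 / 66
= 53.3 occurrences


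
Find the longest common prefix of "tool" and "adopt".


Word 1: "tool"
Word 2: "adopt"
Comparing from start:
  Pos 0: 't' != 'a' (stop)
LCP = "" (length 0)


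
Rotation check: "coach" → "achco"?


Word: "coach", Candidate: "achco"
Method: check if candidate is substring of word+word
"coachcoach" contains "achco"? Yes
Is rotation = Yes


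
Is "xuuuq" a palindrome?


Word: "xuuuq"
Reversed: "quuux"
Forward == Backward? xuuuq != quuux
Palindrome = No


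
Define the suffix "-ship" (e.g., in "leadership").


Suffix: -ship
As in: leadership -> leader + -ship
Meaning = state / position


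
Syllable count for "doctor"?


Word: "doctor"
Syllable breakdown: doc | tor
Counting: 2 parts
= 2 syllables


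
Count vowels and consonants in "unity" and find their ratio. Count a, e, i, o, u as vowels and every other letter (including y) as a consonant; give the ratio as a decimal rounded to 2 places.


Word: "unity"
Vowels (a,e,i,o,u): 2
Consonants: 3
Ratio = 2/3
= 0.67


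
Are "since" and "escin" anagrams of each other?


Word 1: "since" → sorted: ceins
Word 2: "escin" → sorted: ceins
Same letters? ceins == ceins
Anagram = Yes


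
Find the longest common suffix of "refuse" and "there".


Word 1: "refuse"
Word 2: "there"
Comparing from end:
  Pos -1: 'e' == 'e'
  Pos -2: 's' != 'r' (stop)
LCS = "e" (length 1)


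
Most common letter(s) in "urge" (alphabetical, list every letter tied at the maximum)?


Word: "urge"
Letter counts:
  'e': 1
  'g': 1
  'r': 1
  'u': 1
Maximum count = 1
Most frequent = 'e', 'g', 'r', 'u' (1 time each)


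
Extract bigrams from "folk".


Word: "folk" (length 4)
Number of bigrams = 4 - 2 + 1 = 3
  Position 0: "fo"
  Position 1: "ol"
  Position 2: "lk"
Bigrams = "fo", "ol", "lk"


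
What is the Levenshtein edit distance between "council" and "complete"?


Word 1: "council" (length 7)
Word 2: "complete" (length 8)
One optimal edit sequence (insert/delete/substitute each cost 1):
  1. keep 'c'
  2. keep 'o'
  3. insert 'm'  (+1)
  4. substitute 'u' -> 'p'  (+1)
  5. substitute 'n' -> 'l'  (+1)
  6. substitute 'c' -> 'e'  (+1)
  7. substitute 'i' -> 't'  (+1)
  8. substitute 'l' -> 'e'  (+1)
Total edit operations: 6
Edit distance = 6


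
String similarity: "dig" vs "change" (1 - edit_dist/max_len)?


Word 1: "dig" (length 3)
Word 2: "change" (length 6)
One optimal edit sequence:
  1. insert 'c'  (+1)
  2. insert 'h'  (+1)
  3. substitute 'd' -> 'a'  (+1)
  4. substitute 'i' -> 'n'  (+1)
  5. keep 'g'
  6. insert 'e'  (+1)
Edit distance = 5
Max length = max(3, 6) = 6
Similarity = 1 - 5/6
= 0.1667


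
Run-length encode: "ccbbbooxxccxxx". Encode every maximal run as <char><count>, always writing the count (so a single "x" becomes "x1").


String: "ccbbbooxxccxxx"
Scanning for consecutive runs:
  'c' x 2
  'b' x 3
  'o' x 2
  'x' x 2
  'c' x 2
  'x' x 3
RLE = "c2b3o2x2c2x3"


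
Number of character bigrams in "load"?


Word: "load" (length 4)
Number of 2-grams = length - 2 + 1 = 4 - 2 + 1
= 3


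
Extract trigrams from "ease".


Word: "ease" (length 4)
Number of trigrams = 4 - 3 + 1 = 2
  Position 0: "eas"
  Position 1: "ase"
Trigrams = "eas", "ase"


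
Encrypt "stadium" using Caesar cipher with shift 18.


Word: "stadium"
Shift: 18
Each letter → (letter + shift) mod 26:
  's' (18) + 18 = 10 → 'k'
  't' (19) + 18 = 11 → 'l'
  'a' (0) + 18 = 18 → 's'
  'd' (3) + 18 = 21 → 'v'
  'i' (8) + 18 = 0 → 'a'
  'u' (20) + 18 = 12 → 'm'
  'm' (12) + 18 = 4 → 'e'
Result = "klsvame"


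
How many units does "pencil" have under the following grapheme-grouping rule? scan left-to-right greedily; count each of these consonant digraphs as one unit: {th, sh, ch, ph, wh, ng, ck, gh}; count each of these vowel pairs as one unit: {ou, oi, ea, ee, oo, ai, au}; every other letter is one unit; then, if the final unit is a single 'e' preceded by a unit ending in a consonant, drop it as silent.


Word: "pencil" (6 letters)
Left-to-right scan:
  (1) 'p' (letter)
  (2) 'e' (letter)
  (3) 'n' (letter)
  (4) 'c' (letter)
  (5) 'i' (letter)
  (6) 'l' (letter)
Units from scan: 6
Sound units = 6 units
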